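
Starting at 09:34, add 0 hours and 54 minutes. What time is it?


Start: 574 minutes from midnight
Add: 54 minutes
Total: 628 minutes
Hours: 628 ÷ 60 = 10 remainder 28

10:28


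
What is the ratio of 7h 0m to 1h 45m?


4:1 (4.00)

Duration 1: 420 minutes
Duration 2: 105 minutes
Ratio = 420:105
GCD = 105
Simplified = 4:1
As a decimal: 4/1 = 4.00


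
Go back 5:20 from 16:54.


Start: 1014 minutes from midnight
Subtract: 320 minutes
Remaining: 1014 - 320 = 694
Hours: 11, Minutes: 34

11:34


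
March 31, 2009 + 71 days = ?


Start: March 31, 2009
Add 71 days
March 31 → April 1: 31 - 31 + 1 = 1 days (71 - 1 = 70 left)
April 1 → May 1: 30 - 1 + 1 = 30 days (70 - 30 = 40 left)
May 1 → June 1: 31 - 1 + 1 = 31 days (40 - 31 = 9 left)
June 1 + 9 = June 10, 2009

June 10, 2009


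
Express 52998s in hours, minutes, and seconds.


Hours: 52998 ÷ 3600 = 14 remainder 2598
Minutes: 2598 ÷ 60 = 43 remainder 18
Seconds: 18

14h 43m 18s


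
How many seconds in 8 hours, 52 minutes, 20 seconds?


31940 seconds

Hours: 8 × 3600 = 28800
Minutes: 52 × 60 = 3120
Seconds: 20
Total = 28800 + 3120 + 20 = 31940


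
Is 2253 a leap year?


Rules: divisible by 4 AND (not by 100 OR by 400)
2253 ÷ 4 = 563 remainder 1 → not divisible by 4
Not divisible by 4 → not a leap year

No


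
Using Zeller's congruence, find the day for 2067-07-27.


Wednesday

Zeller's congruence:
q=27, m=7, k=67, j=20
h = (27 + ⌊13×8/5⌋ + 67 + ⌊67/4⌋ + ⌊20/4⌋ - 2×20) mod 7
= (27 + 20 + 67 + 16 + 5 - 40) mod 7
= 95 mod 7 = 4
h=4 → Wednesday


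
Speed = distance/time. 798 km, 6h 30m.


122.8 km/h

Distance: 798 km
Time: 6h 30m = 390 min = 390/60 = 13/2 hours
Speed = 798 ÷ (13/2) = 798 × 2 / 13 = 1596/13 ≈ 122.8 km/h


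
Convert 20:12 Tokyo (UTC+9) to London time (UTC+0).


11:12

Time difference = UTC+0 - UTC+9 = -9 hours
New hour = (20 -9) mod 24
= 11 mod 24 = 11
Minutes unchanged → 11:12


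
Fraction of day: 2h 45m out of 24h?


0.1146 (11.46%)

Total minutes: 2×60 + 45 = 165
Day = 24×60 = 1440 minutes
Fraction = 165/1440 ≈ 0.1146
As a percentage: 165/1440 × 100 ≈ 11.46%


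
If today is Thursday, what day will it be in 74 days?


Monday

Start: Thursday (index 3)
(3 + 74) mod 7
= 77 mod 7
= 0
Index 0 → Monday


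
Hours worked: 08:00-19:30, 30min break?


Total time = (19×60+30) - (8×60+0)
= 1170 - 480 = 690 min
Minus break: 690 - 30 = 660 min
= 11h 0m

11h 0m (660 minutes)


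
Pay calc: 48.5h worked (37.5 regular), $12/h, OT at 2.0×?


Regular: 37.5h × $12 = $450.00
Overtime: 48.5 - 37.5 = 11.0h
OT pay: 11.0h × $12 × 2.0 = $264.00
Total = $450.00 + $264.00 = $714.00

$714.00


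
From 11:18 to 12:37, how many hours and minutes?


End time in minutes: 12×60 + 37 = 757
Start time in minutes: 11×60 + 18 = 678
Difference = 757 - 678 = 79 minutes
= 1 hours 19 minutes

1h 19m


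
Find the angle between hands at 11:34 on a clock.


143.0°

Hour hand = 11×30 + 34×0.5 = 347.0°
Minute hand = 34×6 = 204°
Difference = |347.0 - 204| = 143.0°


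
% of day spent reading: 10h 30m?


Time: 630 minutes
Day: 1440 minutes
Percentage = (630/1440) × 100 ≈ 43.8%

43.8%


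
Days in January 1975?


31 days

Month: January (month 1)
January has 31 days


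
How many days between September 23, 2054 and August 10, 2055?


321 days

From September 23, 2054 to August 10, 2055
Rest of September 2054: 30 - 23 = 7
Full months: October 31, November 30, December 31, January 31, February 2055 28, March 31, April 30, May 31, June 30, July 31
Days into August 2055: 10
Total = 7 + 31 + 30 + 31 + 31 + 28 + 31 + 30 + 31 + 30 + 31 + 10 = 321 days


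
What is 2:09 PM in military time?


Input: 2:09 PM
PM: 2 + 12 = 14

14:09


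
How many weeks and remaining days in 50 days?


7 weeks 1 days

Weeks: 50 ÷ 7 = 7 remainder 1


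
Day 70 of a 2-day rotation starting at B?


Shift A

Shifts: A, B
Start: B (index 1)
Day 70: (1 + 70 - 1) mod 2
= 70 mod 2
= 0
Index 0 → shift A


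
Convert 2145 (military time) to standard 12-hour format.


Hour: 21
21 - 12 = 9 → PM

9:45 PM


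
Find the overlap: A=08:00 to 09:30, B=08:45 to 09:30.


45 minutes

Meeting A: 480-570 (in minutes from midnight)
Meeting B: 525-570
Overlap start = max(480, 525) = 525
Overlap end = min(570, 570) = 570
Overlap = max(0, 570 - 525) = 45 min


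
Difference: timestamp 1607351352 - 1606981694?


Difference = 1607351352 - 1606981694 = 369658 seconds
In hours: 369658 / 3600 ≈ 102.7
In days: 369658 / 86400 ≈ 4.28

369658 seconds (102.7 hours / 4.28 days)


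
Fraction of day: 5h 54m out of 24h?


0.2458 (24.58%)

Total minutes: 5×60 + 54 = 354
Day = 24×60 = 1440 minutes
Fraction = 354/1440 ≈ 0.2458
As a percentage: 354/1440 × 100 ≈ 24.58%


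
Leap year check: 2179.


No

Rules: divisible by 4 AND (not by 100 OR by 400)
2179 ÷ 4 = 544 remainder 3 → not divisible by 4
Not divisible by 4 → not a leap year


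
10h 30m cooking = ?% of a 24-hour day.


43.8%

Time: 630 minutes
Day: 1440 minutes
Percentage = (630/1440) × 100 ≈ 43.8%


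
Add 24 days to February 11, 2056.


Start: February 11, 2056
Add 24 days
February 11 → March 1: 29 - 11 + 1 = 19 days (24 - 19 = 5 left)
March 1 + 5 = March 6, 2056

March 6, 2056


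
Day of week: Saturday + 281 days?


Start: Saturday (index 5)
(5 + 281) mod 7
= 286 mod 7
= 6
Index 6 → Sunday

Sunday


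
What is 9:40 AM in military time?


Input: 9:40 AM
AM hour stays: 9

09:40


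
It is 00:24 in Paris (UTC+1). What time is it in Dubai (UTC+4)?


03:24

Time difference = UTC+4 - UTC+1 = +3 hours
New hour = (0 + 3) mod 24
= 3 mod 24 = 3
Minutes unchanged → 03:24


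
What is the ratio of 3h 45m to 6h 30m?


15:26 (0.58)

Duration 1: 225 minutes
Duration 2: 390 minutes
Ratio = 225:390
GCD = 15
Simplified = 15:26
As a decimal: 15/26 ≈ 0.58


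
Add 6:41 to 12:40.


Start: 760 minutes from midnight
Add: 401 minutes
Total: 1161 minutes
Hours: 1161 ÷ 60 = 19 remainder 21

19:21


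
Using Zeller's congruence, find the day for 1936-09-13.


Sunday

Zeller's congruence:
q=13, m=9, k=36, j=19
h = (13 + ⌊13×10/5⌋ + 36 + ⌊36/4⌋ + ⌊19/4⌋ - 2×19) mod 7
= (13 + 26 + 36 + 9 + 4 - 38) mod 7
= 50 mod 7 = 1
h=1 → Sunday


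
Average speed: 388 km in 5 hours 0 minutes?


77.6 km/h

Distance: 388 km
Time: 5 hours
Speed = 388 / 5 = 77.6 km/h


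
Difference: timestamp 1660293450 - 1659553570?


Difference = 1660293450 - 1659553570 = 739880 seconds
In hours: 739880 / 3600 ≈ 205.5
In days: 739880 / 86400 ≈ 8.56

739880 seconds (205.5 hours / 8.56 days)


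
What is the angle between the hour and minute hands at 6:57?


Hour hand = 6×30 + 57×0.5 = 208.5°
Minute hand = 57×6 = 342°
Difference = |208.5 - 342| = 133.5°

133.5°


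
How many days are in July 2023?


31 days

Month: July (month 7)
July has 31 days


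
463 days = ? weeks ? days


66 weeks 1 days

Weeks: 463 ÷ 7 = 66 remainder 1


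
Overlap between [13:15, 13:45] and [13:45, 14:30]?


Meeting A: 795-825 (in minutes from midnight)
Meeting B: 825-870
Overlap start = max(795, 825) = 825
Overlap end = min(825, 870) = 825
Overlap = max(0, 825 - 825) = 0 min

0 minutes


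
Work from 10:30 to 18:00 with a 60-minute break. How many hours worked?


6h 30m (390 minutes)

Total time = (18×60+0) - (10×60+30)
= 1080 - 630 = 450 min
Minus break: 450 - 60 = 390 min
= 6h 30m


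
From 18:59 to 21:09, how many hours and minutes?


End time in minutes: 21×60 + 9 = 1269
Start time in minutes: 18×60 + 59 = 1139
Difference = 1269 - 1139 = 130 minutes
= 2 hours 10 minutes

2h 10m


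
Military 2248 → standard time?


10:48 PM

Hour: 22
22 - 12 = 10 → PM


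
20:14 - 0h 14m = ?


Start: 1214 minutes from midnight
Subtract: 14 minutes
Remaining: 1214 - 14 = 1200
Hours: 20, Minutes: 0

20:00


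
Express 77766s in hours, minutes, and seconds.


Hours: 77766 ÷ 3600 = 21 remainder 2166
Minutes: 2166 ÷ 60 = 36 remainder 6
Seconds: 6

21h 36m 6s


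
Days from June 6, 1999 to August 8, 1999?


From June 6, 1999 to August 8, 1999
Rest of June 1999: 30 - 6 = 24
Full months: July 31
Days into August 1999: 8
Total = 24 + 31 + 8 = 63 days

63 days


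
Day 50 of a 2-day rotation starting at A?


Shift B

Shifts: A, B
Start: A (index 0)
Day 50: (0 + 50 - 1) mod 2
= 49 mod 2
= 1
Index 1 → shift B


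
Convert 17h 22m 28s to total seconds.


Hours: 17 × 3600 = 61200
Minutes: 22 × 60 = 1320
Seconds: 28
Total = 61200 + 1320 + 28 = 62548

62548 seconds


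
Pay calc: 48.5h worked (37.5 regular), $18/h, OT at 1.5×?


$972.00

Regular: 37.5h × $18 = $675.00
Overtime: 48.5 - 37.5 = 11.0h
OT pay: 11.0h × $18 × 1.5 = $297.00
Total = $675.00 + $297.00 = $972.00


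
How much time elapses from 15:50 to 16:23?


0h 33m

End time in minutes: 16×60 + 23 = 983
Start time in minutes: 15×60 + 50 = 950
Difference = 983 - 950 = 33 minutes
= 0 hours 33 minutes


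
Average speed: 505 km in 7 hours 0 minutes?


Distance: 505 km
Time: 7 hours
Speed = 505 / 7 ≈ 72.1 km/h

72.1 km/h


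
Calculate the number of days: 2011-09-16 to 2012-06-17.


275 days

From September 16, 2011 to June 17, 2012
Rest of September 2011: 30 - 16 = 14
Full months: October 31, November 30, December 31, January 31, February 2012 29, March 31, April 30, May 31
Days into June 2012: 17
Total = 14 + 31 + 30 + 31 + 31 + 29 + 31 + 30 + 31 + 17 = 275 days


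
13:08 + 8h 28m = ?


21:36

Start: 788 minutes from midnight
Add: 508 minutes
Total: 1296 minutes
Hours: 1296 ÷ 60 = 21 remainder 36


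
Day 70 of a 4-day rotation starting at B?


Shift C

Shifts: A, B, C, D
Start: B (index 1)
Day 70: (1 + 70 - 1) mod 4
= 70 mod 4
= 2
Index 2 → shift C


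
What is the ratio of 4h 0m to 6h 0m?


2:3 (0.67)

Duration 1: 240 minutes
Duration 2: 360 minutes
Ratio = 240:360
GCD = 120
Simplified = 2:3
As a decimal: 2/3 ≈ 0.67


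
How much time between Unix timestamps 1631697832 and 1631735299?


37467 seconds (10.4 hours / 0.43 days)

Difference = 1631735299 - 1631697832 = 37467 seconds
In hours: 37467 / 3600 ≈ 10.4
In days: 37467 / 86400 ≈ 0.43


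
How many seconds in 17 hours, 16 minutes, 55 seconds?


Hours: 17 × 3600 = 61200
Minutes: 16 × 60 = 960
Seconds: 55
Total = 61200 + 960 + 55 = 62215

62215 seconds


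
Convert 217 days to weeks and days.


31 weeks 0 days

Weeks: 217 ÷ 7 = 31 remainder 0


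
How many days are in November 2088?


Month: November (month 11)
November has 30 days

30 days


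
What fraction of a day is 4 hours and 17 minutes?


Total minutes: 4×60 + 17 = 257
Day = 24×60 = 1440 minutes
Fraction = 257/1440 ≈ 0.1785
As a percentage: 257/1440 × 100 ≈ 17.85%

0.1785 (17.85%)


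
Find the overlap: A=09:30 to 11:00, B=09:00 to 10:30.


Meeting A: 570-660 (in minutes from midnight)
Meeting B: 540-630
Overlap start = max(570, 540) = 570
Overlap end = min(660, 630) = 630
Overlap = max(0, 630 - 570) = 60 min

60 minutes


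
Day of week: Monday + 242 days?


Start: Monday (index 0)
(0 + 242) mod 7
= 242 mod 7
= 4
Index 4 → Friday

Friday


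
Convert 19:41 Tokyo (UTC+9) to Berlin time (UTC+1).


11:41

Time difference = UTC+1 - UTC+9 = -8 hours
New hour = (19 -8) mod 24
= 11 mod 24 = 11
Minutes unchanged → 11:41


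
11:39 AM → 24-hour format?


11:39

Input: 11:39 AM
AM hour stays: 11


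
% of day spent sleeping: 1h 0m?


4.2%

Time: 60 minutes
Day: 1440 minutes
Percentage = (60/1440) × 100 ≈ 4.2%


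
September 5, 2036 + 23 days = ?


September 28, 2036

Start: September 5, 2036
Add 23 days
September 5 + 23 = September 28, 2036


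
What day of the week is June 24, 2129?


Friday

Zeller's congruence:
q=24, m=6, k=29, j=21
h = (24 + ⌊13×7/5⌋ + 29 + ⌊29/4⌋ + ⌊21/4⌋ - 2×21) mod 7
= (24 + 18 + 29 + 7 + 5 - 42) mod 7
= 41 mod 7 = 6
h=6 → Friday


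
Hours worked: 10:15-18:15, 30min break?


7h 30m (450 minutes)

Total time = (18×60+15) - (10×60+15)
= 1095 - 615 = 480 min
Minus break: 480 - 30 = 450 min
= 7h 30m


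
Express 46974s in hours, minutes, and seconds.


13h 2m 54s

Hours: 46974 ÷ 3600 = 13 remainder 174
Minutes: 174 ÷ 60 = 2 remainder 54
Seconds: 54


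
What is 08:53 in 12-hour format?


8:53 AM

Hour: 8
8 < 12 → AM


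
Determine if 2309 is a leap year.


Rules: divisible by 4 AND (not by 100 OR by 400)
2309 ÷ 4 = 577 remainder 1 → not divisible by 4
Not divisible by 4 → not a leap year

No


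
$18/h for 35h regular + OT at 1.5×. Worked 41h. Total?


$792.00

Regular: 35h × $18 = $630.00
Overtime: 41 - 35 = 6h
OT pay: 6h × $18 × 1.5 = $162.00
Total = $630.00 + $162.00 = $792.00


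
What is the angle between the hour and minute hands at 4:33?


61.5°

Hour hand = 4×30 + 33×0.5 = 136.5°
Minute hand = 33×6 = 198°
Difference = |136.5 - 198| = 61.5°


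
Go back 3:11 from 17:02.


13:51

Start: 1022 minutes from midnight
Subtract: 191 minutes
Remaining: 1022 - 191 = 831
Hours: 13, Minutes: 51


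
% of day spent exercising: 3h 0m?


Time: 180 minutes
Day: 1440 minutes
Percentage = (180/1440) × 100 = 12.5%

12.5%


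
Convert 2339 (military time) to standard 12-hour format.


Hour: 23
23 - 12 = 11 → PM

11:39 PM


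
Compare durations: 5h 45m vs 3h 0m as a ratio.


Duration 1: 345 minutes
Duration 2: 180 minutes
Ratio = 345:180
GCD = 15
Simplified = 23:12
As a decimal: 23/12 ≈ 1.92

23:12 (1.92)


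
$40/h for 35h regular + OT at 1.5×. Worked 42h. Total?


$1820.00

Regular: 35h × $40 = $1400.00
Overtime: 42 - 35 = 7h
OT pay: 7h × $40 × 1.5 = $420.00
Total = $1400.00 + $420.00 = $1820.00


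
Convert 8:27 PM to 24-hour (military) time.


20:27

Input: 8:27 PM
PM: 8 + 12 = 20


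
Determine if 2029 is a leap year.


No

Rules: divisible by 4 AND (not by 100 OR by 400)
2029 ÷ 4 = 507 remainder 1 → not divisible by 4
Not divisible by 4 → not a leap year


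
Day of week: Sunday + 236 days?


Friday

Start: Sunday (index 6)
(6 + 236) mod 7
= 242 mod 7
= 4
Index 4 → Friday


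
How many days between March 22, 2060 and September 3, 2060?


From March 22, 2060 to September 3, 2060
Rest of March 2060: 31 - 22 = 9
Full months: April 30, May 31, June 30, July 31, August 31
Days into September 2060: 3
Total = 9 + 30 + 31 + 30 + 31 + 31 + 3 = 165 days

165 days


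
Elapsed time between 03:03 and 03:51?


0h 48m

End time in minutes: 3×60 + 51 = 231
Start time in minutes: 3×60 + 3 = 183
Difference = 231 - 183 = 48 minutes
= 0 hours 48 minutes


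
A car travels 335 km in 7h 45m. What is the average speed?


43.2 km/h

Distance: 335 km
Time: 7h 45m = 465 min = 465/60 = 31/4 hours
Speed = 335 ÷ (31/4) = 335 × 4 / 31 = 1340/31 ≈ 43.2 km/h


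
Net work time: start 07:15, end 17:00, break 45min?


9h 0m (540 minutes)

Total time = (17×60+0) - (7×60+15)
= 1020 - 435 = 585 min
Minus break: 585 - 45 = 540 min
= 9h 0m


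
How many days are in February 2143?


Month: February (month 2)
February: 28 or 29 (leap year)
2143 leap year? No

28 days


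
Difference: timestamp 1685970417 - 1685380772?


Difference = 1685970417 - 1685380772 = 589645 seconds
In hours: 589645 / 3600 ≈ 163.8
In days: 589645 / 86400 ≈ 6.82

589645 seconds (163.8 hours / 6.82 days)


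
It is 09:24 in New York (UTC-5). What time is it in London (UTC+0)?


14:24

Time difference = UTC+0 - UTC-5 = +5 hours
New hour = (9 + 5) mod 24
= 14 mod 24 = 14
Minutes unchanged → 14:24


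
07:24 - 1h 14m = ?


Start: 444 minutes from midnight
Subtract: 74 minutes
Remaining: 444 - 74 = 370
Hours: 6, Minutes: 10

06:10


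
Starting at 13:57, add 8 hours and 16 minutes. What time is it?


22:13

Start: 837 minutes from midnight
Add: 496 minutes
Total: 1333 minutes
Hours: 1333 ÷ 60 = 22 remainder 13


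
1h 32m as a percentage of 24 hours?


0.0639 (6.39%)

Total minutes: 1×60 + 32 = 92
Day = 24×60 = 1440 minutes
Fraction = 92/1440 ≈ 0.0639
As a percentage: 92/1440 × 100 ≈ 6.39%


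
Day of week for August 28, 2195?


Friday

Zeller's congruence:
q=28, m=8, k=95, j=21
h = (28 + ⌊13×9/5⌋ + 95 + ⌊95/4⌋ + ⌊21/4⌋ - 2×21) mod 7
= (28 + 23 + 95 + 23 + 5 - 42) mod 7
= 132 mod 7 = 6
h=6 → Friday


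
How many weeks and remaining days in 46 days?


Weeks: 46 ÷ 7 = 6 remainder 4

6 weeks 4 days


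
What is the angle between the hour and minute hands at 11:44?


88.0°

Hour hand = 11×30 + 44×0.5 = 352.0°
Minute hand = 44×6 = 264°
Difference = |352.0 - 264| = 88.0°


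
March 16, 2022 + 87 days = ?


June 11, 2022

Start: March 16, 2022
Add 87 days
March 16 → April 1: 31 - 16 + 1 = 16 days (87 - 16 = 71 left)
April 1 → May 1: 30 - 1 + 1 = 30 days (71 - 30 = 41 left)
May 1 → June 1: 31 - 1 + 1 = 31 days (41 - 31 = 10 left)
June 1 + 10 = June 11, 2022


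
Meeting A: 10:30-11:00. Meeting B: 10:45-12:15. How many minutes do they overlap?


15 minutes

Meeting A: 630-660 (in minutes from midnight)
Meeting B: 645-735
Overlap start = max(630, 645) = 645
Overlap end = min(660, 735) = 660
Overlap = max(0, 660 - 645) = 15 min


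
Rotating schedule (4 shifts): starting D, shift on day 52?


Shift C

Shifts: A, B, C, D
Start: D (index 3)
Day 52: (3 + 52 - 1) mod 4
= 54 mod 4
= 2
Index 2 → shift C


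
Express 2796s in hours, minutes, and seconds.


0h 46m 36s

Hours: 2796 ÷ 3600 = 0 remainder 2796
Minutes: 2796 ÷ 60 = 46 remainder 36
Seconds: 36


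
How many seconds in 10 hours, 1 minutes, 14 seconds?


36074 seconds

Hours: 10 × 3600 = 36000
Minutes: 1 × 60 = 60
Seconds: 14
Total = 36000 + 60 + 14 = 36074


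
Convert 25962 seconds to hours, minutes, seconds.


Hours: 25962 ÷ 3600 = 7 remainder 762
Minutes: 762 ÷ 60 = 12 remainder 42
Seconds: 42

7h 12m 42s


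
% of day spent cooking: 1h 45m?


Time: 105 minutes
Day: 1440 minutes
Percentage = (105/1440) × 100 ≈ 7.3%

7.3%


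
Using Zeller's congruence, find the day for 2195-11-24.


Tuesday

Zeller's congruence:
q=24, m=11, k=95, j=21
h = (24 + ⌊13×12/5⌋ + 95 + ⌊95/4⌋ + ⌊21/4⌋ - 2×21) mod 7
= (24 + 31 + 95 + 23 + 5 - 42) mod 7
= 136 mod 7 = 3
h=3 → Tuesday


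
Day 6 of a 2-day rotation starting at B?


Shift A

Shifts: A, B
Start: B (index 1)
Day 6: (1 + 6 - 1) mod 2
= 6 mod 2
= 0
Index 0 → shift A


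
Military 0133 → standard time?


1:33 AM

Hour: 1
1 < 12 → AM


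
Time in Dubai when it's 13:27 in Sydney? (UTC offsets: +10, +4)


07:27

Time difference = UTC+4 - UTC+10 = -6 hours
New hour = (13 -6) mod 24
= 7 mod 24 = 7
Minutes unchanged → 07:27


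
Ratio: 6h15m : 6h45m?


Duration 1: 375 minutes
Duration 2: 405 minutes
Ratio = 375:405
GCD = 15
Simplified = 25:27
As a decimal: 25/27 ≈ 0.93

25:27 (0.93)


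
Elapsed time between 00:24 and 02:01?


End time in minutes: 2×60 + 1 = 121
Start time in minutes: 0×60 + 24 = 24
Difference = 121 - 24 = 97 minutes
= 1 hours 37 minutes

1h 37m


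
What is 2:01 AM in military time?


Input: 2:01 AM
AM hour stays: 2

02:01


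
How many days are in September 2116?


30 days

Month: September (month 9)
September has 30 days


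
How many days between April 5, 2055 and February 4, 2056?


305 days

From April 5, 2055 to February 4, 2056
Rest of April 2055: 30 - 5 = 25
Full months: May 31, June 30, July 31, August 31, September 30, October 31, November 30, December 31, January 31
Days into February 2056: 4
Total = 25 + 31 + 30 + 31 + 31 + 30 + 31 + 30 + 31 + 31 + 4 = 305 days


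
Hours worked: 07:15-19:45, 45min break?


Total time = (19×60+45) - (7×60+15)
= 1185 - 435 = 750 min
Minus break: 750 - 45 = 705 min
= 11h 45m

11h 45m (705 minutes)


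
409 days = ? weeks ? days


Weeks: 409 ÷ 7 = 58 remainder 3

58 weeks 3 days


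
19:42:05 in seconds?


Hours: 19 × 3600 = 68400
Minutes: 42 × 60 = 2520
Seconds: 5
Total = 68400 + 2520 + 5 = 70925

70925 seconds


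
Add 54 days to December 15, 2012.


February 7, 2013

Start: December 15, 2012
Add 54 days
December 15 → January 1: 31 - 15 + 1 = 17 days (54 - 17 = 37 left)
January 1 → February 1: 31 - 1 + 1 = 31 days (37 - 31 = 6 left)
February 1 + 6 = February 7, 2013


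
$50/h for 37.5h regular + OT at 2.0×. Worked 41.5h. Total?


$2275.00

Regular: 37.5h × $50 = $1875.00
Overtime: 41.5 - 37.5 = 4.0h
OT pay: 4.0h × $50 × 2.0 = $400.00
Total = $1875.00 + $400.00 = $2275.00


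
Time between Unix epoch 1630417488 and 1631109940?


Difference = 1631109940 - 1630417488 = 692452 seconds
In hours: 692452 / 3600 ≈ 192.3
In days: 692452 / 86400 ≈ 8.01

692452 seconds (192.3 hours / 8.01 days)


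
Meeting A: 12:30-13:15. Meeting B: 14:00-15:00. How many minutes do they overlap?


0 minutes

Meeting A: 750-795 (in minutes from midnight)
Meeting B: 840-900
Overlap start = max(750, 840) = 840
Overlap end = min(795, 900) = 795
Overlap = max(0, 795 - 840) = 0 min


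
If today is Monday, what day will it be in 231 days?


Start: Monday (index 0)
(0 + 231) mod 7
= 231 mod 7
= 0
Index 0 → Monday

Monday


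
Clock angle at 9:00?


90.0°

Hour hand = 9×30 + 0×0.5 = 270.0°
Minute hand = 0×6 = 0°
Difference = |270.0 - 0| = 270.0°
Since > 180°: 360 - 270.0 = 90.0°


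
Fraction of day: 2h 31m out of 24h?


Total minutes: 2×60 + 31 = 151
Day = 24×60 = 1440 minutes
Fraction = 151/1440 ≈ 0.1049
As a percentage: 151/1440 × 100 ≈ 10.49%

0.1049 (10.49%)


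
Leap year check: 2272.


Yes

Rules: divisible by 4 AND (not by 100 OR by 400)
2272 ÷ 4 = 568 exactly → divisible by 4
2272 ÷ 100 = 22 remainder 72 → not divisible by 100
Divisible by 4 but not by 100 → leap year


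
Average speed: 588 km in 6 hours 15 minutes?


94.1 km/h

Distance: 588 km
Time: 6h 15m = 375 min = 375/60 = 25/4 hours
Speed = 588 ÷ (25/4) = 588 × 4 / 25 = 2352/25 ≈ 94.1 km/h


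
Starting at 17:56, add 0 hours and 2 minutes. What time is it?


17:58

Start: 1076 minutes from midnight
Add: 2 minutes
Total: 1078 minutes
Hours: 1078 ÷ 60 = 17 remainder 58


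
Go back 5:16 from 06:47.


01:31

Start: 407 minutes from midnight
Subtract: 316 minutes
Remaining: 407 - 316 = 91
Hours: 1, Minutes: 31


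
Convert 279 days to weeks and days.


39 weeks 6 days

Weeks: 279 ÷ 7 = 39 remainder 6


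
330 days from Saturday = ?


Sunday

Start: Saturday (index 5)
(5 + 330) mod 7
= 335 mod 7
= 6
Index 6 → Sunday


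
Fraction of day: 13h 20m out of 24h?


Total minutes: 13×60 + 20 = 800
Day = 24×60 = 1440 minutes
Fraction = 800/1440 ≈ 0.5556
As a percentage: 800/1440 × 100 ≈ 55.56%

0.5556 (55.56%)


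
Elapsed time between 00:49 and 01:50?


End time in minutes: 1×60 + 50 = 110
Start time in minutes: 0×60 + 49 = 49
Difference = 110 - 49 = 61 minutes
= 1 hours 1 minutes

1h 1m


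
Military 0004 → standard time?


Hour: 0
0 → 12 AM (midnight)

12:04 AM


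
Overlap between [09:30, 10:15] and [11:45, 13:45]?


Meeting A: 570-615 (in minutes from midnight)
Meeting B: 705-825
Overlap start = max(570, 705) = 705
Overlap end = min(615, 825) = 615
Overlap = max(0, 615 - 705) = 0 min

0 minutes


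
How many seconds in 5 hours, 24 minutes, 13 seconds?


Hours: 5 × 3600 = 18000
Minutes: 24 × 60 = 1440
Seconds: 13
Total = 18000 + 1440 + 13 = 19453

19453 seconds


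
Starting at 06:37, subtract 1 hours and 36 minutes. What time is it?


Start: 397 minutes from midnight
Subtract: 96 minutes
Remaining: 397 - 96 = 301
Hours: 5, Minutes: 1

05:01


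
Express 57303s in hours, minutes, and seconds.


Hours: 57303 ÷ 3600 = 15 remainder 3303
Minutes: 3303 ÷ 60 = 55 remainder 3
Seconds: 3

15h 55m 3s


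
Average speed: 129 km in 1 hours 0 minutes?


Distance: 129 km
Time: 1 hours
Speed = 129 / 1 = 129.0 km/h

129.0 km/h


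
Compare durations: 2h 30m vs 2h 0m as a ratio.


5:4 (1.25)

Duration 1: 150 minutes
Duration 2: 120 minutes
Ratio = 150:120
GCD = 30
Simplified = 5:4
As a decimal: 5/4 = 1.25


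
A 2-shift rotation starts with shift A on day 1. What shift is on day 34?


Shifts: A, B
Start: A (index 0)
Day 34: (0 + 34 - 1) mod 2
= 33 mod 2
= 1
Index 1 → shift B

Shift B


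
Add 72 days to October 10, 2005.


December 21, 2005

Start: October 10, 2005
Add 72 days
October 10 → November 1: 31 - 10 + 1 = 22 days (72 - 22 = 50 left)
November 1 → December 1: 30 - 1 + 1 = 30 days (50 - 30 = 20 left)
December 1 + 20 = December 21, 2005


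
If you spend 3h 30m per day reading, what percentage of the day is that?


Time: 210 minutes
Day: 1440 minutes
Percentage = (210/1440) × 100 ≈ 14.6%

14.6%


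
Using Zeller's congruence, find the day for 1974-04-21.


Sunday

Zeller's congruence:
q=21, m=4, k=74, j=19
h = (21 + ⌊13×5/5⌋ + 74 + ⌊74/4⌋ + ⌊19/4⌋ - 2×19) mod 7
= (21 + 13 + 74 + 18 + 4 - 38) mod 7
= 92 mod 7 = 1
h=1 → Sunday


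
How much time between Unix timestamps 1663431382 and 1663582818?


Difference = 1663582818 - 1663431382 = 151436 seconds
In hours: 151436 / 3600 ≈ 42.1
In days: 151436 / 86400 ≈ 1.75

151436 seconds (42.1 hours / 1.75 days)


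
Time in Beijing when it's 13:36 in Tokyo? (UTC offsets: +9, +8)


Time difference = UTC+8 - UTC+9 = -1 hours
New hour = (13 -1) mod 24
= 12 mod 24 = 12
Minutes unchanged → 12:36

12:36


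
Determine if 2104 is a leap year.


Rules: divisible by 4 AND (not by 100 OR by 400)
2104 ÷ 4 = 526 exactly → divisible by 4
2104 ÷ 100 = 21 remainder 4 → not divisible by 100
Divisible by 4 but not by 100 → leap year

Yes


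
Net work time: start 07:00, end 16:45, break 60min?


8h 45m (525 minutes)

Total time = (16×60+45) - (7×60+0)
= 1005 - 420 = 585 min
Minus break: 585 - 60 = 525 min
= 8h 45m


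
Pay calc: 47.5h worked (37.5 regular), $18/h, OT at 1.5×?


Regular: 37.5h × $18 = $675.00
Overtime: 47.5 - 37.5 = 10.0h
OT pay: 10.0h × $18 × 1.5 = $270.00
Total = $675.00 + $270.00 = $945.00

$945.00


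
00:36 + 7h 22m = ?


Start: 36 minutes from midnight
Add: 442 minutes
Total: 478 minutes
Hours: 478 ÷ 60 = 7 remainder 58

07:58


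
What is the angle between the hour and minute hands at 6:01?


174.5°

Hour hand = 6×30 + 1×0.5 = 180.5°
Minute hand = 1×6 = 6°
Difference = |180.5 - 6| = 174.5°


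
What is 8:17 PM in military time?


Input: 8:17 PM
PM: 8 + 12 = 20

20:17


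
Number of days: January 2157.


Month: January (month 1)
January has 31 days

31 days


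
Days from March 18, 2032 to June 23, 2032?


From March 18, 2032 to June 23, 2032
Rest of March 2032: 31 - 18 = 13
Full months: April 30, May 31
Days into June 2032: 23
Total = 13 + 30 + 31 + 23 = 97 days

97 days


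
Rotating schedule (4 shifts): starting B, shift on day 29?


Shifts: A, B, C, D
Start: B (index 1)
Day 29: (1 + 29 - 1) mod 4
= 29 mod 4
= 1
Index 1 → shift B

Shift B


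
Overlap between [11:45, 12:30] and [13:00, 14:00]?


Meeting A: 705-750 (in minutes from midnight)
Meeting B: 780-840
Overlap start = max(705, 780) = 780
Overlap end = min(750, 840) = 750
Overlap = max(0, 750 - 780) = 0 min

0 minutes


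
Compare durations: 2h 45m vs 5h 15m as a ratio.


11:21 (0.52)

Duration 1: 165 minutes
Duration 2: 315 minutes
Ratio = 165:315
GCD = 15
Simplified = 11:21
As a decimal: 11/21 ≈ 0.52


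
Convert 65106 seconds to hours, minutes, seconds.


18h 5m 6s

Hours: 65106 ÷ 3600 = 18 remainder 306
Minutes: 306 ÷ 60 = 5 remainder 6
Seconds: 6


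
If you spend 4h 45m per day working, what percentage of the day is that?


Time: 285 minutes
Day: 1440 minutes
Percentage = (285/1440) × 100 ≈ 19.8%

19.8%


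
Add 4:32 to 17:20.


21:52

Start: 1040 minutes from midnight
Add: 272 minutes
Total: 1312 minutes
Hours: 1312 ÷ 60 = 21 remainder 52


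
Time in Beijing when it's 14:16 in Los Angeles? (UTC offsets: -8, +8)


06:16 (next day)

Time difference = UTC+8 - UTC-8 = +16 hours
New hour = (14 + 16) mod 24
= 30 mod 24 = 6
Minutes unchanged → 06:16; 30 ≥ 24 → next day


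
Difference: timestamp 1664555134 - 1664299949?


255185 seconds (70.9 hours / 2.95 days)

Difference = 1664555134 - 1664299949 = 255185 seconds
In hours: 255185 / 3600 ≈ 70.9
In days: 255185 / 86400 ≈ 2.95


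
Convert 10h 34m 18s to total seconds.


38058 seconds

Hours: 10 × 3600 = 36000
Minutes: 34 × 60 = 2040
Seconds: 18
Total = 36000 + 2040 + 18 = 38058


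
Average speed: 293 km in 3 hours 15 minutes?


90.2 km/h

Distance: 293 km
Time: 3h 15m = 195 min = 195/60 = 13/4 hours
Speed = 293 ÷ (13/4) = 293 × 4 / 13 = 1172/13 ≈ 90.2 km/h


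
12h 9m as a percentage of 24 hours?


0.5063 (50.63%)

Total minutes: 12×60 + 9 = 729
Day = 24×60 = 1440 minutes
Fraction = 729/1440 ≈ 0.5063
As a percentage: 729/1440 × 100 ≈ 50.63%


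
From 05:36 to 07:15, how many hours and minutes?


End time in minutes: 7×60 + 15 = 435
Start time in minutes: 5×60 + 36 = 336
Difference = 435 - 336 = 99 minutes
= 1 hours 39 minutes

1h 39m


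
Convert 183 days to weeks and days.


Weeks: 183 ÷ 7 = 26 remainder 1

26 weeks 1 days


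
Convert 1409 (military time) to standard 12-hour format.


Hour: 14
14 - 12 = 2 → PM

2:09 PM


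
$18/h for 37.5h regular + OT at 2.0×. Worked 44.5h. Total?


Regular: 37.5h × $18 = $675.00
Overtime: 44.5 - 37.5 = 7.0h
OT pay: 7.0h × $18 × 2.0 = $252.00
Total = $675.00 + $252.00 = $927.00

$927.00


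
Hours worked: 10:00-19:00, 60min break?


Total time = (19×60+0) - (10×60+0)
= 1140 - 600 = 540 min
Minus break: 540 - 60 = 480 min
= 8h 0m

8h 0m (480 minutes)


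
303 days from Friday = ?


Start: Friday (index 4)
(4 + 303) mod 7
= 307 mod 7
= 6
Index 6 → Sunday

Sunday


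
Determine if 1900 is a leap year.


Rules: divisible by 4 AND (not by 100 OR by 400)
1900 ÷ 4 = 475 exactly → divisible by 4
1900 ÷ 100 = 19 exactly → divisible by 100
1900 ÷ 400 = 4 remainder 300 → not divisible by 400
Divisible by 100 but not by 400 → not a leap year

No


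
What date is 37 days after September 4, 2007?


Start: September 4, 2007
Add 37 days
September 4 → October 1: 30 - 4 + 1 = 27 days (37 - 27 = 10 left)
October 1 + 10 = October 11, 2007

October 11, 2007


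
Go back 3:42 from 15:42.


12:00

Start: 942 minutes from midnight
Subtract: 222 minutes
Remaining: 942 - 222 = 720
Hours: 12, Minutes: 0


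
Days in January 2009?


31 days

Month: January (month 1)
January has 31 days


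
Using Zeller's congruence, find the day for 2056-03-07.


Zeller's congruence:
q=7, m=3, k=56, j=20
h = (7 + ⌊13×4/5⌋ + 56 + ⌊56/4⌋ + ⌊20/4⌋ - 2×20) mod 7
= (7 + 10 + 56 + 14 + 5 - 40) mod 7
= 52 mod 7 = 3
h=3 → Tuesday

Tuesday


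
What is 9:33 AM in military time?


Input: 9:33 AM
AM hour stays: 9

09:33


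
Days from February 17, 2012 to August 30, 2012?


From February 17, 2012 to August 30, 2012
Rest of February 2012: 29 - 17 = 12
Full months: March 31, April 30, May 31, June 30, July 31
Days into August 2012: 30
Total = 12 + 31 + 30 + 31 + 30 + 31 + 30 = 195 days

195 days


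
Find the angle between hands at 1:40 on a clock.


Hour hand = 1×30 + 40×0.5 = 50.0°
Minute hand = 40×6 = 240°
Difference = |50.0 - 240| = 190.0°
Since > 180°: 360 - 190.0 = 170.0°

170.0°


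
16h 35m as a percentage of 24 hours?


Total minutes: 16×60 + 35 = 995
Day = 24×60 = 1440 minutes
Fraction = 995/1440 ≈ 0.6910
As a percentage: 995/1440 × 100 ≈ 69.10%

0.6910 (69.10%)


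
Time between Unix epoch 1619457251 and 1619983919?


Difference = 1619983919 - 1619457251 = 526668 seconds
In hours: 526668 / 3600 ≈ 146.3
In days: 526668 / 86400 ≈ 6.10

526668 seconds (146.3 hours / 6.10 days)


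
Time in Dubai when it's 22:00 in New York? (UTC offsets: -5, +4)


Time difference = UTC+4 - UTC-5 = +9 hours
New hour = (22 + 9) mod 24
= 31 mod 24 = 7
Minutes unchanged → 07:00; 31 ≥ 24 → next day

07:00 (next day)


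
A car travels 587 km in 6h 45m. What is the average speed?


87.0 km/h

Distance: 587 km
Time: 6h 45m = 405 min = 405/60 = 27/4 hours
Speed = 587 ÷ (27/4) = 587 × 4 / 27 = 2348/27 ≈ 87.0 km/h


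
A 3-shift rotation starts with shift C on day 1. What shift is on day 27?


Shift B

Shifts: A, B, C
Start: C (index 2)
Day 27: (2 + 27 - 1) mod 3
= 28 mod 3
= 1
Index 1 → shift B


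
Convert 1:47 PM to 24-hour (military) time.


Input: 1:47 PM
PM: 1 + 12 = 13

13:47


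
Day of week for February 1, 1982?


Monday

Zeller's congruence:
q=1, m=14, k=81, j=19
h = (1 + ⌊13×15/5⌋ + 81 + ⌊81/4⌋ + ⌊19/4⌋ - 2×19) mod 7
= (1 + 39 + 81 + 20 + 4 - 38) mod 7
= 107 mod 7 = 2
h=2 → Monday


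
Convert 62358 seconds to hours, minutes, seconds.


Hours: 62358 ÷ 3600 = 17 remainder 1158
Minutes: 1158 ÷ 60 = 19 remainder 18
Seconds: 18

17h 19m 18s


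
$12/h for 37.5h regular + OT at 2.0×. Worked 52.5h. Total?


$810.00

Regular: 37.5h × $12 = $450.00
Overtime: 52.5 - 37.5 = 15.0h
OT pay: 15.0h × $12 × 2.0 = $360.00
Total = $450.00 + $360.00 = $810.00


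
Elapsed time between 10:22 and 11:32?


End time in minutes: 11×60 + 32 = 692
Start time in minutes: 10×60 + 22 = 622
Difference = 692 - 622 = 70 minutes
= 1 hours 10 minutes

1h 10m


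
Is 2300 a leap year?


No

Rules: divisible by 4 AND (not by 100 OR by 400)
2300 ÷ 4 = 575 exactly → divisible by 4
2300 ÷ 100 = 23 exactly → divisible by 100
2300 ÷ 400 = 5 remainder 300 → not divisible by 400
Divisible by 100 but not by 400 → not a leap year


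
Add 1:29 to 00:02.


01:31

Start: 2 minutes from midnight
Add: 89 minutes
Total: 91 minutes
Hours: 91 ÷ 60 = 1 remainder 31


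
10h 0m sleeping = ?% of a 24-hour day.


Time: 600 minutes
Day: 1440 minutes
Percentage = (600/1440) × 100 ≈ 41.7%

41.7%


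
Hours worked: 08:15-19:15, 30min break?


10h 30m (630 minutes)

Total time = (19×60+15) - (8×60+15)
= 1155 - 495 = 660 min
Minus break: 660 - 30 = 630 min
= 10h 30m


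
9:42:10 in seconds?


34930 seconds

Hours: 9 × 3600 = 32400
Minutes: 42 × 60 = 2520
Seconds: 10
Total = 32400 + 2520 + 10 = 34930


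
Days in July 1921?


Month: July (month 7)
July has 31 days

31 days


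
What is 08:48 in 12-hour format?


Hour: 8
8 < 12 → AM

8:48 AM


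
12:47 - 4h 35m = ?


08:12

Start: 767 minutes from midnight
Subtract: 275 minutes
Remaining: 767 - 275 = 492
Hours: 8, Minutes: 12


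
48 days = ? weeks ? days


6 weeks 6 days

Weeks: 48 ÷ 7 = 6 remainder 6


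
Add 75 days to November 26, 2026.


February 9, 2027

Start: November 26, 2026
Add 75 days
November 26 → December 1: 30 - 26 + 1 = 5 days (75 - 5 = 70 left)
December 1 → January 1: 31 - 1 + 1 = 31 days (70 - 31 = 39 left)
January 1 → February 1: 31 - 1 + 1 = 31 days (39 - 31 = 8 left)
February 1 + 8 = February 9, 2027


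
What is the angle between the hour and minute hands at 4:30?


45.0°

Hour hand = 4×30 + 30×0.5 = 135.0°
Minute hand = 30×6 = 180°
Difference = |135.0 - 180| = 45.0°


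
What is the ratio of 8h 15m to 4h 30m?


Duration 1: 495 minutes
Duration 2: 270 minutes
Ratio = 495:270
GCD = 45
Simplified = 11:6
As a decimal: 11/6 ≈ 1.83

11:6 (1.83)


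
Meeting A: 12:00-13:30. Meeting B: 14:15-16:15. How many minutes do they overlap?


0 minutes

Meeting A: 720-810 (in minutes from midnight)
Meeting B: 855-975
Overlap start = max(720, 855) = 855
Overlap end = min(810, 975) = 810
Overlap = max(0, 810 - 855) = 0 min


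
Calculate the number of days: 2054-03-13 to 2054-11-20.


From March 13, 2054 to November 20, 2054
Rest of March 2054: 31 - 13 = 18
Full months: April 30, May 31, June 30, July 31, August 31, September 30, October 31
Days into November 2054: 20
Total = 18 + 30 + 31 + 30 + 31 + 31 + 30 + 31 + 20 = 252 days

252 days


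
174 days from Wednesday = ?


Start: Wednesday (index 2)
(2 + 174) mod 7
= 176 mod 7
= 1
Index 1 → Tuesday

Tuesday


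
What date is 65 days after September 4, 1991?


November 8, 1991

Start: September 4, 1991
Add 65 days
September 4 → October 1: 30 - 4 + 1 = 27 days (65 - 27 = 38 left)
October 1 → November 1: 31 - 1 + 1 = 31 days (38 - 31 = 7 left)
November 1 + 7 = November 8, 1991


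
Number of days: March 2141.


Month: March (month 3)
March has 31 days

31 days


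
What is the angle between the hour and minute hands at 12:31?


170.5°

Hour hand (12 ≡ 0 on the dial): 0×30 + 31×0.5 = 15.5°
Minute hand = 31×6 = 186°
Difference = |15.5 - 186| = 170.5°


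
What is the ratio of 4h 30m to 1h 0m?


Duration 1: 270 minutes
Duration 2: 60 minutes
Ratio = 270:60
GCD = 30
Simplified = 9:2
As a decimal: 9/2 = 4.50

9:2 (4.50)


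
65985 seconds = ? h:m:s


18h 19m 45s

Hours: 65985 ÷ 3600 = 18 remainder 1185
Minutes: 1185 ÷ 60 = 19 remainder 45
Seconds: 45


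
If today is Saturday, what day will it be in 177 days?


Start: Saturday (index 5)
(5 + 177) mod 7
= 182 mod 7
= 0
Index 0 → Monday

Monday


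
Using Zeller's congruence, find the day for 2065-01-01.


Thursday

Zeller's congruence:
q=1, m=13, k=64, j=20
h = (1 + ⌊13×14/5⌋ + 64 + ⌊64/4⌋ + ⌊20/4⌋ - 2×20) mod 7
= (1 + 36 + 64 + 16 + 5 - 40) mod 7
= 82 mod 7 = 5
h=5 → Thursday


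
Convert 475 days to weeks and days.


Weeks: 475 ÷ 7 = 67 remainder 6

67 weeks 6 days


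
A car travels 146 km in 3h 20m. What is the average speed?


Distance: 146 km
Time: 3h 20m = 200 min = 200/60 = 10/3 hours
Speed = 146 ÷ (10/3) = 146 × 3 / 10 = 438/10 = 43.8 km/h

43.8 km/h


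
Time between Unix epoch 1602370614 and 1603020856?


Difference = 1603020856 - 1602370614 = 650242 seconds
In hours: 650242 / 3600 ≈ 180.6
In days: 650242 / 86400 ≈ 7.53

650242 seconds (180.6 hours / 7.53 days)


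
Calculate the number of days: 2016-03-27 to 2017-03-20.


From March 27, 2016 to March 20, 2017
Rest of March 2016: 31 - 27 = 4
Full months: April 30, May 31, June 30, July 31, August 31, September 30, October 31, November 30, December 31, January 31, February 2017 28
Days into March 2017: 20
Total = 4 + 30 + 31 + 30 + 31 + 31 + 30 + 31 + 30 + 31 + 31 + 28 + 20 = 358 days

358 days


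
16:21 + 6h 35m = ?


Start: 981 minutes from midnight
Add: 395 minutes
Total: 1376 minutes
Hours: 1376 ÷ 60 = 22 remainder 56

22:56


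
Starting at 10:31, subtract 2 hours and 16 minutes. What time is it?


Start: 631 minutes from midnight
Subtract: 136 minutes
Remaining: 631 - 136 = 495
Hours: 8, Minutes: 15

08:15


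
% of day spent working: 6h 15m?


Time: 375 minutes
Day: 1440 minutes
Percentage = (375/1440) × 100 ≈ 26.0%

26.0%


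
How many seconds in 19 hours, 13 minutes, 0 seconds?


Hours: 19 × 3600 = 68400
Minutes: 13 × 60 = 780
Seconds: 0
Total = 68400 + 780 + 0 = 69180

69180 seconds


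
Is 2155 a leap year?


No

Rules: divisible by 4 AND (not by 100 OR by 400)
2155 ÷ 4 = 538 remainder 3 → not divisible by 4
Not divisible by 4 → not a leap year


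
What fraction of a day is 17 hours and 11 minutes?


0.7160 (71.60%)

Total minutes: 17×60 + 11 = 1031
Day = 24×60 = 1440 minutes
Fraction = 1031/1440 ≈ 0.7160
As a percentage: 1031/1440 × 100 ≈ 71.60%
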